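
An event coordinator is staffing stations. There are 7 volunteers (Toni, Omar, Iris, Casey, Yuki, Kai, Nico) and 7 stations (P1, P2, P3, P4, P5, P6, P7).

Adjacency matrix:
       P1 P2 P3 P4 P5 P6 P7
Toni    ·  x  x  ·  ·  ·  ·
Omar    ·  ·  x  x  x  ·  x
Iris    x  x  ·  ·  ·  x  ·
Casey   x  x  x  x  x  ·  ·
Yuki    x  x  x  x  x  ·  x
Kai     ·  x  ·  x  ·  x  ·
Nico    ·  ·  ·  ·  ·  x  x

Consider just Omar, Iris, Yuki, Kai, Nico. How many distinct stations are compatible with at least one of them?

7

The union of neighbours of {Omar, Iris, Yuki, Kai, Nico} is {P1, P2, P3, P4, P5, P6, P7}, which has 7 elements.
Since |N(S)| = 7 ≥ |S| = 5, Hall's condition holds for this subset.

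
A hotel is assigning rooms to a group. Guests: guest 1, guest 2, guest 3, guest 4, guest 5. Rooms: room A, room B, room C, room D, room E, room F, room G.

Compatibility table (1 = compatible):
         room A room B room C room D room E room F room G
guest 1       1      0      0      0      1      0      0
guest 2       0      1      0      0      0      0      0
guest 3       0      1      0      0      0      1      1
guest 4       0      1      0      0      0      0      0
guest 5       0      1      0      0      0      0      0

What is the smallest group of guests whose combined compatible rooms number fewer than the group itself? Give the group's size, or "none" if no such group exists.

Take S = {guest 2, guest 4}. Its neighbourhood is {room B}, so |N(S)| = 1 < |S| = 2.
No single vertex violates Hall's condition since each has at least one neighbour, so 2 is the minimum.

2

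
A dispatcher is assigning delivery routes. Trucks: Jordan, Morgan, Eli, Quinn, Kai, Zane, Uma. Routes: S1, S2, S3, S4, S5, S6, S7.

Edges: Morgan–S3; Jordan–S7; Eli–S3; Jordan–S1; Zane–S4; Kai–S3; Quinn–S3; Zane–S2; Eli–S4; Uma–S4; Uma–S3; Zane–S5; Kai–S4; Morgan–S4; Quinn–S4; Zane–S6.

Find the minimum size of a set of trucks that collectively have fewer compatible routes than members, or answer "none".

3

Take S = {Morgan, Eli, Quinn}. Its neighbourhood is {S3, S4}, so |N(S)| = 2 < |S| = 3.
Every subset of size less than 3 has at least as many neighbours as members, so 3 is the minimum.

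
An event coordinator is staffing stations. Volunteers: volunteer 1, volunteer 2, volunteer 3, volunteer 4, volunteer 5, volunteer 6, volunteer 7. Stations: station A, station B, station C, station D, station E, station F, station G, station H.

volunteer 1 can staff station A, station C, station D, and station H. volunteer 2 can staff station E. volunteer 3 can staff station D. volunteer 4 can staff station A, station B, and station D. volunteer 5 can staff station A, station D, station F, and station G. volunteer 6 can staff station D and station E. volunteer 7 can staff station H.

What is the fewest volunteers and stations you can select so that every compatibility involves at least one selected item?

{volunteer 1, volunteer 4, volunteer 5, volunteer 7, station D, station E} is a vertex cover of size 6: every edge has an endpoint in this set.
No smaller cover exists because volunteer 1–station C, volunteer 2–station E, volunteer 3–station D, volunteer 4–station B, volunteer 5–station A, volunteer 7–station H is a matching of size 6, and a cover must include an endpoint of each of these disjoint edges (König's theorem).

6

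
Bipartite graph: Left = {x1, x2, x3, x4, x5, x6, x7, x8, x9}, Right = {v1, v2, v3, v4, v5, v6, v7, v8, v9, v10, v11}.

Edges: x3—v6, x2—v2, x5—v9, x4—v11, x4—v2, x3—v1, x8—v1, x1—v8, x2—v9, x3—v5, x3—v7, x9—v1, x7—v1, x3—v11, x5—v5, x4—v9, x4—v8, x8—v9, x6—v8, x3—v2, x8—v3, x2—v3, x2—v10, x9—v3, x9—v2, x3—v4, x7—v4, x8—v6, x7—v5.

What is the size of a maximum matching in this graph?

One maximum matching: x1–v8, x2–v10, x3–v6, x4–v11, x5–v9, x7–v4, x8–v1, x9–v2.
The set {x1, x6} has only 1 neighbour ({v8}), so by Hall's theorem at most 8 of the 9 left vertices can be matched.

8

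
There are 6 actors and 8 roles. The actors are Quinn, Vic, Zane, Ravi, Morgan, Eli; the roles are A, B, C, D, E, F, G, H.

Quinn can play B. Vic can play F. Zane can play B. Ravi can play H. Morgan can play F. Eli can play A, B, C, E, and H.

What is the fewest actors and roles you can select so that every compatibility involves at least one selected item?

4

The 4 edges Quinn–B, Vic–F, Ravi–H, Eli–A form a matching, so any vertex cover needs at least 4 vertices (one per matched edge).
Conversely {Ravi, Eli, B, F} meets every edge and has exactly 4 vertices, so 4 is optimal.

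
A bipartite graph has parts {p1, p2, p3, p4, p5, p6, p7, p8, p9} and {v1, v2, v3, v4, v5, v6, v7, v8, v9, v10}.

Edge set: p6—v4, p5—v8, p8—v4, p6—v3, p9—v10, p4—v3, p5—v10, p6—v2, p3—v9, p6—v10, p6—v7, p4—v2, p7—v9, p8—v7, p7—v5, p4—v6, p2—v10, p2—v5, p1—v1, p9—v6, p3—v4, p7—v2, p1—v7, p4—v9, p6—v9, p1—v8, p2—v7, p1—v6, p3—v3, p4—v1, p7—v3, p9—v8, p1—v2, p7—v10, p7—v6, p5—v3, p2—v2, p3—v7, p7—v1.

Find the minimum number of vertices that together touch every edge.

9

{p1, p2, p3, p4, p5, p6, p7, p8, p9} is a vertex cover of size 9: every edge has an endpoint in this set.
No smaller cover exists because p1–v1, p2–v7, p3–v9, p4–v2, p5–v8, p6–v3, p7–v6, p8–v4, p9–v10 is a matching of size 9, and a cover must include an endpoint of each of these disjoint edges (König's theorem).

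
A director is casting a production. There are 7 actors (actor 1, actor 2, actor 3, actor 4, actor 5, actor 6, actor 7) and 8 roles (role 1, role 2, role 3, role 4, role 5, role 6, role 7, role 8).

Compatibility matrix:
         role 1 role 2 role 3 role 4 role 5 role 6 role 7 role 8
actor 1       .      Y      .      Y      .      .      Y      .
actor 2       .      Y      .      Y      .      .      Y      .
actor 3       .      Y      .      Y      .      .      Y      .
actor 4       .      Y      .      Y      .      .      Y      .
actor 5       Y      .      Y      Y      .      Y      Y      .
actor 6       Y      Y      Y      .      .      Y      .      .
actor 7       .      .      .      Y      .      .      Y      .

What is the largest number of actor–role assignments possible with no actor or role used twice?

5

For example, pair actor 1–role 4, actor 2–role 2, actor 3–role 7, actor 5–role 1, actor 6–role 3.
The set {actor 1, actor 2, actor 3, actor 4, actor 7} has only 3 neighbours ({role 2, role 4, role 7}), so by Hall's theorem at most 5 of the 7 actors can be matched.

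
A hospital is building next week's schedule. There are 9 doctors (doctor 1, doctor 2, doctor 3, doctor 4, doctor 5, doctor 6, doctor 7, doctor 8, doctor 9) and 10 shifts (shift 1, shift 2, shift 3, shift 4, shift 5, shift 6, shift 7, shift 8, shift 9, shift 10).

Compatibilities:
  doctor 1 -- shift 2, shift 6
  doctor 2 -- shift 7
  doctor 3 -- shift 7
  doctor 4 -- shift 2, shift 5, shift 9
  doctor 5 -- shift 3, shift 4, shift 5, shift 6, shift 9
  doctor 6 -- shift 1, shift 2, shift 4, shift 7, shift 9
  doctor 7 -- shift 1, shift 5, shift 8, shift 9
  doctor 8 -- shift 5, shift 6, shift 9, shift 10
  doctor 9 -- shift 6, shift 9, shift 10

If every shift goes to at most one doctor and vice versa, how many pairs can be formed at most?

For example, pair doctor 1→shift 2, doctor 2→shift 7, doctor 4→shift 9, doctor 5→shift 4, doctor 6→shift 1, doctor 7→shift 8, doctor 8→shift 5, doctor 9→shift 6.
The set {doctor 2, doctor 3} has only 1 neighbour ({shift 7}), so by Hall's theorem at most 8 of the 9 doctors can be matched.

8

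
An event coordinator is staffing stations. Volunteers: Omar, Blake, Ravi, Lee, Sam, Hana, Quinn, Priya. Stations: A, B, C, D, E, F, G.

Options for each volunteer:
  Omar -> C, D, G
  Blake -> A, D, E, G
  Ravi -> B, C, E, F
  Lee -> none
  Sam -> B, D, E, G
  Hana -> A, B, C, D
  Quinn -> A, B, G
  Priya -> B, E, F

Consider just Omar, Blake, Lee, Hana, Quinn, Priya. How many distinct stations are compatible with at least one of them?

7

The union of neighbours of {Omar, Blake, Lee, Hana, Quinn, Priya} is {A, B, C, D, E, F, G}, which has 7 elements.
Since |N(S)| = 7 ≥ |S| = 6, Hall's condition holds for this subset.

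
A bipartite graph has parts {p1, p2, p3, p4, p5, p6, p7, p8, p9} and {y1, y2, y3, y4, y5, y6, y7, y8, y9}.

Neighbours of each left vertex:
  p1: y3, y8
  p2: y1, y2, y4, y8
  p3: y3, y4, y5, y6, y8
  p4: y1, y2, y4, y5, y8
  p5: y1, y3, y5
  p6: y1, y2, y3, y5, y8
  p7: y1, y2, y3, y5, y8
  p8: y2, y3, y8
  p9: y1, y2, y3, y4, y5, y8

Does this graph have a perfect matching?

No

The set {p1, p2, p4, p5, p6, p7, p8, p9} has only 6 neighbours ({y1, y2, y3, y4, y5, y8}), so by Hall's theorem at most 7 of the 9 left vertices can be matched.
Hence no matching covers every left vertex.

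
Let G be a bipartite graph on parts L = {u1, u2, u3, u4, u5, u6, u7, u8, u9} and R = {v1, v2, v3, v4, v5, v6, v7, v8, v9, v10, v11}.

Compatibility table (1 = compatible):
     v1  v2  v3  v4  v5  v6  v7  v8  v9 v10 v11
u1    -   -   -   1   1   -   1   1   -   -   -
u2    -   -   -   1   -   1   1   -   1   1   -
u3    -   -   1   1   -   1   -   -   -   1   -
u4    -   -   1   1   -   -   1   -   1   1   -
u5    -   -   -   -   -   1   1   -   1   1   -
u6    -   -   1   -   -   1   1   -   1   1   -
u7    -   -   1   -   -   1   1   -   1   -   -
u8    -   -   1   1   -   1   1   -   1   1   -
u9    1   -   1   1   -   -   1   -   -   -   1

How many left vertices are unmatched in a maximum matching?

For example, pair u1–v8, u2–v9, u3–v10, u4–v4, u5–v7, u6–v3, u7–v6, u9–v11.
The set {u2, u3, u4, u5, u6, u7, u8} has only 6 neighbours ({v10, v3, v4, v6, v7, v9}), so by Hall's theorem at most 8 of the 9 left vertices can be matched.
That matches 8 of the 9, leaving 1 unmatched; no matching can do better.

1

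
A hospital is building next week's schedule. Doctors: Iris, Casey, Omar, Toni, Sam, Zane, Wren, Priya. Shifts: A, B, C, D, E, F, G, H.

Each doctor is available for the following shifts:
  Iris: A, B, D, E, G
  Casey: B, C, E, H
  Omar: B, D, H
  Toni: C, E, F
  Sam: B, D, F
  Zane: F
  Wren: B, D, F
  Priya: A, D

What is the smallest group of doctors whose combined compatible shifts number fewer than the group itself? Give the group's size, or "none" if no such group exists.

A matching saturating every doctor exists, for instance Iris→G, Casey→E, Omar→H, Toni→C, Sam→D, Zane→F, Wren→B, Priya→A.
By Hall's marriage theorem, this means |N(S)| ≥ |S| for every subset S, so no violating subset exists.

none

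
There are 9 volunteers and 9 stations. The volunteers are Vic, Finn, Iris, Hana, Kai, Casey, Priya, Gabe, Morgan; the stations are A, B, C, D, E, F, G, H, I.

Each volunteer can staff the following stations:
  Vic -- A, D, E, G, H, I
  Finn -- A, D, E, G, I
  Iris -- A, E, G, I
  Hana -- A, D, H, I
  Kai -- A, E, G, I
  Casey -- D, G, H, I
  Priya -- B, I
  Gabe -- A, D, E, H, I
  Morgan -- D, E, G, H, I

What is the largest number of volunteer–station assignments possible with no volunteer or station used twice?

7

One maximum matching: Vic–H, Finn–A, Iris–E, Hana–D, Kai–I, Casey–G, Priya–B.
The set {Vic, Finn, Iris, Hana, Kai, Casey, Gabe, Morgan} has only 6 neighbours ({A, D, E, G, H, I}), so by Hall's theorem at most 7 of the 9 volunteers can be matched.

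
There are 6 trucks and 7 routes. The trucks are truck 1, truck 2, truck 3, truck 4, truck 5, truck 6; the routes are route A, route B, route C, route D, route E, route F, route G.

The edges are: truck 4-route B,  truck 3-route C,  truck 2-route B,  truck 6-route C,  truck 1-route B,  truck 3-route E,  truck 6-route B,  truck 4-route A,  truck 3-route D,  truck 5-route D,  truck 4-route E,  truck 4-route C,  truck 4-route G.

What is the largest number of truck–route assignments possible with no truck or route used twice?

5

A valid assignment of size 5: truck 1–route B, truck 3–route E, truck 4–route G, truck 5–route D, truck 6–route C.
The set {truck 1, truck 2} has only 1 neighbour ({route B}), so by Hall's theorem at most 5 of the 6 trucks can be matched.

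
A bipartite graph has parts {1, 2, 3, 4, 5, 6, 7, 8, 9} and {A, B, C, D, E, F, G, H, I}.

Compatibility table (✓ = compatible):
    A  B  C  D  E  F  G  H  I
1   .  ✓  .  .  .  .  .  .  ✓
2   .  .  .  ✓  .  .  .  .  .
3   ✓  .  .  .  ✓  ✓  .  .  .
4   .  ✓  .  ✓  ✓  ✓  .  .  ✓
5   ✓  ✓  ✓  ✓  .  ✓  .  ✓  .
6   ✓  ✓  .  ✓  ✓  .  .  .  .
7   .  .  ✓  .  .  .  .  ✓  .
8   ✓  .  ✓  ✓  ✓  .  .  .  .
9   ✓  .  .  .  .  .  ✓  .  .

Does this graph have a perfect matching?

Yes

One maximum matching: 1-I, 2-D, 3-F, 4-B, 5-H, 6-A, 7-C, 8-E, 9-G.
Every left vertex is matched, so this is a perfect matching.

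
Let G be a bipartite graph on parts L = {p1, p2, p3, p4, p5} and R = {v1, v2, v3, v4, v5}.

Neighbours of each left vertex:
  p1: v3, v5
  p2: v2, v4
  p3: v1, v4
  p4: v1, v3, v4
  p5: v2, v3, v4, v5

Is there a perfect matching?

Yes

For example, pair p1–v5, p2–v4, p3–v1, p4–v3, p5–v2.
All 5 left vertices are covered.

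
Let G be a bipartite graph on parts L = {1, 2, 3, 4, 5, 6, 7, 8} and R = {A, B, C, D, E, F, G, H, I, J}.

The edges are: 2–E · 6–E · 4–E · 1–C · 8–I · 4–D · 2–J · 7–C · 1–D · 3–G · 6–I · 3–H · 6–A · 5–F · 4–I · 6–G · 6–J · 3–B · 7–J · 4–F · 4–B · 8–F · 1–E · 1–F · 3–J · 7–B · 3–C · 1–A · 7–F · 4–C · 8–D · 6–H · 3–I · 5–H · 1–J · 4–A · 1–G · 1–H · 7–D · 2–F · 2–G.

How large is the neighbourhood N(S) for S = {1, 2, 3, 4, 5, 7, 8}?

10

The union of neighbours of {1, 2, 3, 4, 5, 7, 8} is {A, B, C, D, E, F, G, H, I, J}, which has 10 elements.
Since |N(S)| = 10 ≥ |S| = 7, Hall's condition holds for this subset.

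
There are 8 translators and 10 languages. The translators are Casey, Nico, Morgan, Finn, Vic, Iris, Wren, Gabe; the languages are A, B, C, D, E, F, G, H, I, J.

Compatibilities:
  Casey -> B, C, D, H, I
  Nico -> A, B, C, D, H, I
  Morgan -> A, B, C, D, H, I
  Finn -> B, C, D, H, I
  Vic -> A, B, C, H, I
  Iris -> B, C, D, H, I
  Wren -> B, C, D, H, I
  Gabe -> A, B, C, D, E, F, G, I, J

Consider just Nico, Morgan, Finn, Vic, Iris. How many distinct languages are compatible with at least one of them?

6

The union of neighbours of {Nico, Morgan, Finn, Vic, Iris} is {A, B, C, D, H, I}, which has 6 elements.
Since |N(S)| = 6 ≥ |S| = 5, Hall's condition holds for this subset.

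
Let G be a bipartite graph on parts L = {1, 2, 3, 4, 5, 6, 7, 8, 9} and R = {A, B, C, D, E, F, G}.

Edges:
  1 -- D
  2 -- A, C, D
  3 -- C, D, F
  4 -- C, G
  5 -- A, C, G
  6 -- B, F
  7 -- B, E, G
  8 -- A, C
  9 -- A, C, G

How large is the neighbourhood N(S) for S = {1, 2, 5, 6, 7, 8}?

7

The union of neighbours of {1, 2, 5, 6, 7, 8} is {A, B, C, D, E, F, G}, which has 7 elements.
Since |N(S)| = 7 ≥ |S| = 6, Hall's condition holds for this subset.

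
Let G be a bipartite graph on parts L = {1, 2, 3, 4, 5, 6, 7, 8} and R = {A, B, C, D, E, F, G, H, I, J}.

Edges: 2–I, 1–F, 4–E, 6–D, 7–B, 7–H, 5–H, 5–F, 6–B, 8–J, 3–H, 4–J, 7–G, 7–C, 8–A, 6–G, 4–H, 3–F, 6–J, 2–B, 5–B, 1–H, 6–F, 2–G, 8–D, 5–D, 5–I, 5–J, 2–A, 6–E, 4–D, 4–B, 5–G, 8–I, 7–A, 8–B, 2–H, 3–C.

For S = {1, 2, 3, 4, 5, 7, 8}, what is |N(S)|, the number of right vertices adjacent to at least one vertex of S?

The union of neighbours of {1, 2, 3, 4, 5, 7, 8} is {A, B, C, D, E, F, G, H, I, J}, which has 10 elements.
Since |N(S)| = 10 ≥ |S| = 7, Hall's condition holds for this subset.

10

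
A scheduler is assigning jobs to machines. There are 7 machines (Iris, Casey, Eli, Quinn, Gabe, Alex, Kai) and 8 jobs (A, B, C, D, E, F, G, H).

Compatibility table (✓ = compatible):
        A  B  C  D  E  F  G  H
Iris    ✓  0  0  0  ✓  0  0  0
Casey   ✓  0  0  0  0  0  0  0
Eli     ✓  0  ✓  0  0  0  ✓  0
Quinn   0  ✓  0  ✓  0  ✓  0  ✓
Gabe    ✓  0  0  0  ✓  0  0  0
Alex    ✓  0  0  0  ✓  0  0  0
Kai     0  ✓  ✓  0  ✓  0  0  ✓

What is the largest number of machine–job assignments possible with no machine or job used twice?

5

One maximum matching: Iris-E, Casey-A, Eli-C, Quinn-F, Kai-B.
The set {Iris, Casey, Gabe, Alex} has only 2 neighbours ({A, E}), so by Hall's theorem at most 5 of the 7 machines can be matched.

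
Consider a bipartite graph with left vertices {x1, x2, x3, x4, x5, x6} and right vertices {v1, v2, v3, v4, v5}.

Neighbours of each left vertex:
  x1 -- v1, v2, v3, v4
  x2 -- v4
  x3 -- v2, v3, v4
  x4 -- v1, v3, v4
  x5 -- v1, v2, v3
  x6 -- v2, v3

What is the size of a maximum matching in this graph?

For example, pair x1→v2, x2→v4, x3→v3, x4→v1.
The set {x1, x2, x3, x4, x5, x6} has only 4 neighbours ({v1, v2, v3, v4}), so by Hall's theorem at most 4 of the 6 left vertices can be matched.

4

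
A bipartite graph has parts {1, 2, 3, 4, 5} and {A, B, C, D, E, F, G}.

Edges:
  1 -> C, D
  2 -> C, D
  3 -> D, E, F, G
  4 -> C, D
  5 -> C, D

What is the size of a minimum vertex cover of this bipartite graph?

3

The 3 edges 1–D, 2–C, 3–E form a matching, so any vertex cover needs at least 3 vertices (one per matched edge).
Conversely {3, C, D} meets every edge and has exactly 3 vertices, so 3 is optimal.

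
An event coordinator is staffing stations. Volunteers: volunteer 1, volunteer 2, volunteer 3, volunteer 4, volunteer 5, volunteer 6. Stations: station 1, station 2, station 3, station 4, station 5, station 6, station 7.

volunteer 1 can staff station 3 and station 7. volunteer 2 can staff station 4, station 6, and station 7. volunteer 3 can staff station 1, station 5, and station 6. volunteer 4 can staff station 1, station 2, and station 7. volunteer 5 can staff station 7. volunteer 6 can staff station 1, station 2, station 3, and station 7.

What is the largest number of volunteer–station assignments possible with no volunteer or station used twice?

6

A valid assignment of size 6: volunteer 1→station 3, volunteer 2→station 4, volunteer 3→station 5, volunteer 4→station 1, volunteer 5→station 7, volunteer 6→station 2.
All 6 volunteers are matched, so no larger matching exists.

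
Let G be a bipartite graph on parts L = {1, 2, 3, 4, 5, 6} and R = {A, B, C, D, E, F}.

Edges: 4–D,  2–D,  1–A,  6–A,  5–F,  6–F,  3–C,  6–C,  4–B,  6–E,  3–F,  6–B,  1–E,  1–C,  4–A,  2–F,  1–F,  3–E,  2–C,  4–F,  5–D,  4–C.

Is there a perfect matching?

A valid assignment of size 6: 1→E, 2→F, 3→C, 4→B, 5→D, 6→A.
Every left vertex is matched, so this is a perfect matching.

Yes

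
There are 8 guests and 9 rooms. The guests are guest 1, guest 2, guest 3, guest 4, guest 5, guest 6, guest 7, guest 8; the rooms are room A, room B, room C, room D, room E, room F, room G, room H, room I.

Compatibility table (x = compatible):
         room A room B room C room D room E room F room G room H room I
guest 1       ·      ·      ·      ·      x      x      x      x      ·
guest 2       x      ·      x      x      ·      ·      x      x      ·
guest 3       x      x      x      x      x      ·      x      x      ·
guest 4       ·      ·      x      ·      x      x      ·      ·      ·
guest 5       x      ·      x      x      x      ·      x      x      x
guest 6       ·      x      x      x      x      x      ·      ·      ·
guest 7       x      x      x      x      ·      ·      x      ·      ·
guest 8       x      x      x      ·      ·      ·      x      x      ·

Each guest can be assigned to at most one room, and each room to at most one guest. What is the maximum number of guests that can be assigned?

8

One maximum matching: guest 1–room G, guest 2–room H, guest 3–room E, guest 4–room F, guest 5–room I, guest 6–room D, guest 7–room A, guest 8–room C.
All 8 guests are matched, so no larger matching exists.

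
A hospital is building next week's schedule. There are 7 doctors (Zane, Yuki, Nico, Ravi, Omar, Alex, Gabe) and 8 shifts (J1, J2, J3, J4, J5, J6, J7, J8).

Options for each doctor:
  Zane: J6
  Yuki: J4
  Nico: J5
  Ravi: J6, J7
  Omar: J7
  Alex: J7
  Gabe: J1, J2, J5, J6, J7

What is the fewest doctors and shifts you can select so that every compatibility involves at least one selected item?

A maximum matching has 5 edges (e.g. Zane–J6, Yuki–J4, Nico–J5, Ravi–J7, Gabe–J2).
By König's theorem the minimum vertex cover has the same size. One such cover is {Yuki, Nico, Gabe, J6, J7}.

5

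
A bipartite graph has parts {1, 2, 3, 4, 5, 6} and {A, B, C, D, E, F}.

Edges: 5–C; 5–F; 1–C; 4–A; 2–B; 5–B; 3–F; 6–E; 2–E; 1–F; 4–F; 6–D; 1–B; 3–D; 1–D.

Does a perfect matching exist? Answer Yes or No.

For example, pair 1–C, 2–B, 3–D, 4–A, 5–F, 6–E.
All 6 left vertices are covered.

Yes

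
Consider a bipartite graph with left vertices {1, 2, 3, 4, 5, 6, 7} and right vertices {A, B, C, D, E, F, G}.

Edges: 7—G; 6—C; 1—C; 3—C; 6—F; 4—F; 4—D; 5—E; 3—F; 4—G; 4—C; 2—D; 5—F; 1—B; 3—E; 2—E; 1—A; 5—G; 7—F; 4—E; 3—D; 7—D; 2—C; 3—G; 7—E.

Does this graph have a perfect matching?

The set {2, 3, 4, 5, 6, 7} has only 5 neighbours ({C, D, E, F, G}), so by Hall's theorem at most 6 of the 7 left vertices can be matched.
Hence no matching covers every left vertex.

No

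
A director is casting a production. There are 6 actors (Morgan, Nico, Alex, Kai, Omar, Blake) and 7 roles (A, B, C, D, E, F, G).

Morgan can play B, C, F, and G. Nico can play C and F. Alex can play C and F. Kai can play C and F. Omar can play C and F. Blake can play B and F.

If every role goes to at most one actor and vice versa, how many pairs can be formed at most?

4

For example, pair Morgan–G, Nico–C, Alex–F, Blake–B.
The set {Nico, Alex, Kai, Omar} has only 2 neighbours ({C, F}), so by Hall's theorem at most 4 of the 6 actors can be matched.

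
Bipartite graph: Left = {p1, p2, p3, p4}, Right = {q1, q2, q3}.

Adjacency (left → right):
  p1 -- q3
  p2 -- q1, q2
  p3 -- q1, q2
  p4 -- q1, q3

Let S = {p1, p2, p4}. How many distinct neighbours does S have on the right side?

3

The union of neighbours of {p1, p2, p4} is {q1, q2, q3}, which has 3 elements.
Since |N(S)| = 3 ≥ |S| = 3, Hall's condition holds for this subset.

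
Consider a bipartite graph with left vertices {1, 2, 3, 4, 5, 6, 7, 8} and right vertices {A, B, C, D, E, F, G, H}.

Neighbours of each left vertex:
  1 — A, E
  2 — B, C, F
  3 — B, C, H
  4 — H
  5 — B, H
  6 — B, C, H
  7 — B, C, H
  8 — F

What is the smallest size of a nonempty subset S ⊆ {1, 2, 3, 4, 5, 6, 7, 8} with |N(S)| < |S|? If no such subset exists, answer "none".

Take S = {3, 4, 5, 6}. Its neighbourhood is {B, C, H}, so |N(S)| = 3 < |S| = 4.
Every subset of size less than 4 has at least as many neighbours as members, so 4 is the minimum.

4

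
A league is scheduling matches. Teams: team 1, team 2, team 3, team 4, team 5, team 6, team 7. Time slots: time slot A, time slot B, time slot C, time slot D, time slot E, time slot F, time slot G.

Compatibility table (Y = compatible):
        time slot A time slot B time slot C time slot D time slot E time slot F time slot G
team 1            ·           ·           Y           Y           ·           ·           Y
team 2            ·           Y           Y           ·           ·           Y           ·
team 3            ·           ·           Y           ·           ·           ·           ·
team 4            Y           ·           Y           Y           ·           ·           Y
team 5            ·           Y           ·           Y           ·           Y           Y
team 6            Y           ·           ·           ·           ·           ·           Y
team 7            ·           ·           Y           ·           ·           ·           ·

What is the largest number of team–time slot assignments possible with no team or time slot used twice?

6

For example, pair team 1→time slot D, team 2→time slot B, team 3→time slot C, team 4→time slot A, team 5→time slot F, team 6→time slot G.
The set {team 3, team 7} has only 1 neighbour ({time slot C}), so by Hall's theorem at most 6 of the 7 teams can be matched.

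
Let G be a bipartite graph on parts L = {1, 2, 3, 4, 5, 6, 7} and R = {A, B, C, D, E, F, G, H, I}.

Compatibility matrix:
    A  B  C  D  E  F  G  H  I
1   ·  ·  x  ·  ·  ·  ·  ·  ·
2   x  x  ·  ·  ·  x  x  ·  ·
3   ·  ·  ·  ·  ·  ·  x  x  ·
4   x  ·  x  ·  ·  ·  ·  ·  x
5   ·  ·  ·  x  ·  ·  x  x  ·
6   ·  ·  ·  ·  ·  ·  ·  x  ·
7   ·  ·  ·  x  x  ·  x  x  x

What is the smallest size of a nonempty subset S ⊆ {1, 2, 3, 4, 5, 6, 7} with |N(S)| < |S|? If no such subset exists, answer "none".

A matching saturating every left vertex exists, for instance 1→C, 2→B, 3→G, 4→I, 5→D, 6→H, 7→E.
By Hall's marriage theorem, this means |N(S)| ≥ |S| for every subset S, so no violating subset exists.

none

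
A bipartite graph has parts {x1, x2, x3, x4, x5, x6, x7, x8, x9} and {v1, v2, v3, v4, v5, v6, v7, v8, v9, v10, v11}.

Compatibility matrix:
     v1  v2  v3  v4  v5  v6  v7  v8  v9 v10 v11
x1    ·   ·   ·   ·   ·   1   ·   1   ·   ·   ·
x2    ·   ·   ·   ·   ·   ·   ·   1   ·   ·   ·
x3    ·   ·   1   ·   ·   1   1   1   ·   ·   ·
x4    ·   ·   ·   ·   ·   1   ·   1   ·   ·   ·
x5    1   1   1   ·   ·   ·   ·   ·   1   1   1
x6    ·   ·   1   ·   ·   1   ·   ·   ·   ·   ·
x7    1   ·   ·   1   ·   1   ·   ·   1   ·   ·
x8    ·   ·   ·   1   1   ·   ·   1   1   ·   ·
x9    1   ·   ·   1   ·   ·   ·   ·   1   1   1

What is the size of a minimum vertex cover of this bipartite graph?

A maximum matching has 8 edges (e.g. x1–v6, x2–v8, x3–v7, x5–v11, x6–v3, x7–v1, x8–v4, x9–v10).
By König's theorem the minimum vertex cover has the same size. One such cover is {x3, x5, x6, x7, x8, x9, v6, v8}.

8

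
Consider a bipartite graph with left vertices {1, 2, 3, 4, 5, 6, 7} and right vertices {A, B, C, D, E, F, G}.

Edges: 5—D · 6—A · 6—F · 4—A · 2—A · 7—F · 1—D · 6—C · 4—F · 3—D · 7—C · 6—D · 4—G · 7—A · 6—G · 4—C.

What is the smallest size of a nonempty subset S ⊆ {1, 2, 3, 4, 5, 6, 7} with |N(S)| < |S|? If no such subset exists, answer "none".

Take S = {1, 3}. Its neighbourhood is {D}, so |N(S)| = 1 < |S| = 2.
No single vertex violates Hall's condition since each has at least one neighbour, so 2 is the minimum.

2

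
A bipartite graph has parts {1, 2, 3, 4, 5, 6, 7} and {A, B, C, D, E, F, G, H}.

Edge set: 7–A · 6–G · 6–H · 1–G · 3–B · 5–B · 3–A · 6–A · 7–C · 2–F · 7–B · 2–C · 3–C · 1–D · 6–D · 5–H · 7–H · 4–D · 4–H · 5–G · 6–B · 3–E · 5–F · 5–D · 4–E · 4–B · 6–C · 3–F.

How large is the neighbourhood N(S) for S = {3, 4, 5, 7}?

8

The union of neighbours of {3, 4, 5, 7} is {A, B, C, D, E, F, G, H}, which has 8 elements.
Since |N(S)| = 8 ≥ |S| = 4, Hall's condition holds for this subset.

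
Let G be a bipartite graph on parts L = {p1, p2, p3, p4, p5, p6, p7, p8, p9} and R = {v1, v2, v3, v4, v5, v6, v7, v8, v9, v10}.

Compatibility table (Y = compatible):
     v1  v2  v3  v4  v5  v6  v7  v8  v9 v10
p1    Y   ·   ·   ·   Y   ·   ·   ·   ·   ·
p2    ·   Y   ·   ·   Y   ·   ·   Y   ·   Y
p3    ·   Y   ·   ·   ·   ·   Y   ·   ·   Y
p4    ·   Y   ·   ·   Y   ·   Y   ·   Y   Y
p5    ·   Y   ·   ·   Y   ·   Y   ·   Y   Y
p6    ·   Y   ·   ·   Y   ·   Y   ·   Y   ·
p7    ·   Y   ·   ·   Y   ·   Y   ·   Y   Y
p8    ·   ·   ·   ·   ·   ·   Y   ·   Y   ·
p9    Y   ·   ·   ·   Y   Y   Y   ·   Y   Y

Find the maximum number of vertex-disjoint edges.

One maximum matching: p1→v1, p2→v8, p3→v7, p4→v2, p5→v5, p6→v9, p7→v10, p9→v6.
The set {p3, p4, p5, p6, p7, p8} has only 5 neighbours ({v10, v2, v5, v7, v9}), so by Hall's theorem at most 8 of the 9 left vertices can be matched.

8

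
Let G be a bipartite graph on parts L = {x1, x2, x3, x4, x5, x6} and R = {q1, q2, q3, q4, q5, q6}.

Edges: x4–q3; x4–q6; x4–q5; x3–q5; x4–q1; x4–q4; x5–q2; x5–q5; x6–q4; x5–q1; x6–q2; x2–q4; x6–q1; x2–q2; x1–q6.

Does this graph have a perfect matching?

Yes

A valid assignment of size 6: x1–q6, x2–q4, x3–q5, x4–q3, x5–q1, x6–q2.
All 6 left vertices are covered.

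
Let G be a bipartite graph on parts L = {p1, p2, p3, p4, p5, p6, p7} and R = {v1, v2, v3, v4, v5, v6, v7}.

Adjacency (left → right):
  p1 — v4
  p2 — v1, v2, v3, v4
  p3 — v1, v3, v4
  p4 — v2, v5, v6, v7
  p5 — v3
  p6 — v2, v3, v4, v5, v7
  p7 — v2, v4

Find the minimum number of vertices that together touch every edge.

6

{p4, p6, v1, v2, v3, v4} is a vertex cover of size 6: every edge has an endpoint in this set.
No smaller cover exists because p1–v4, p2–v2, p3–v1, p4–v7, p5–v3, p6–v5 is a matching of size 6, and a cover must include an endpoint of each of these disjoint edges (König's theorem).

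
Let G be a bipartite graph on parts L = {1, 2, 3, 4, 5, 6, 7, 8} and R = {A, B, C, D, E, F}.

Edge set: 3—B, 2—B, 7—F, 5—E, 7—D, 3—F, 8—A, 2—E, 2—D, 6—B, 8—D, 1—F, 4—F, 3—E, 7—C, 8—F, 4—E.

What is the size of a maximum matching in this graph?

One maximum matching: 1→F, 2→D, 3→B, 4→E, 7→C, 8→A.
The set {1, 3, 4, 5, 6} has only 3 neighbours ({B, E, F}), so by Hall's theorem at most 6 of the 8 left vertices can be matched.

6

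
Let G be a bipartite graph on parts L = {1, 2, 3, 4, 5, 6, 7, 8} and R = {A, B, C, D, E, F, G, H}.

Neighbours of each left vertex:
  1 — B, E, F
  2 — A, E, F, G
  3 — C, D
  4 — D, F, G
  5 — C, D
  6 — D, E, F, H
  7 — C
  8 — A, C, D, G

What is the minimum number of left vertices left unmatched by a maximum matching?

For example, pair 1-B, 2-E, 3-D, 4-F, 5-C, 6-H, 8-G.
The set {3, 5, 7} has only 2 neighbours ({C, D}), so by Hall's theorem at most 7 of the 8 left vertices can be matched.
That matches 7 of the 8, leaving 1 unmatched; no matching can do better.

1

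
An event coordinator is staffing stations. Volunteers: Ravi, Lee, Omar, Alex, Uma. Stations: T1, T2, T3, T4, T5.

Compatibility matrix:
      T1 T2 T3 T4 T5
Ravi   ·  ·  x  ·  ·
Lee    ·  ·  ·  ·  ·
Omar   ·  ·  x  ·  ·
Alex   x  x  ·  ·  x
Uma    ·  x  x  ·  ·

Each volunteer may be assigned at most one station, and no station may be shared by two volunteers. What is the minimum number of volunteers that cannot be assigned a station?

2

A valid assignment of size 3: Ravi→T3, Alex→T5, Uma→T2.
The set {Ravi, Lee, Omar} has only 1 neighbour ({T3}), so by Hall's theorem at most 3 of the 5 volunteers can be matched.
That matches 3 of the 5, leaving 2 unmatched; no matching can do better.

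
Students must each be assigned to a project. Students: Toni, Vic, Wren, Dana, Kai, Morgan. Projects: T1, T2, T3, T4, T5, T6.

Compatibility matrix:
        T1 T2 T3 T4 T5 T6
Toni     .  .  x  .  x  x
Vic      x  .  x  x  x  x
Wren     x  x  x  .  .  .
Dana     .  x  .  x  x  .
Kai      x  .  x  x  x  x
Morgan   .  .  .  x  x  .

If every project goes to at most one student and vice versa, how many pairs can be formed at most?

A valid assignment of size 6: Toni–T6, Vic–T4, Wren–T1, Dana–T2, Kai–T3, Morgan–T5.
All 6 students are matched, so no larger matching exists.

6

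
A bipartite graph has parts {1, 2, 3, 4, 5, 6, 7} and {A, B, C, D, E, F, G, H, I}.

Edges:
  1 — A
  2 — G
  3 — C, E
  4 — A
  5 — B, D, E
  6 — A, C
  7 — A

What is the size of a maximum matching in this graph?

For example, pair 1–A, 2–G, 3–E, 5–B, 6–C.
The set {1, 4, 7} has only 1 neighbour ({A}), so by Hall's theorem at most 5 of the 7 left vertices can be matched.

5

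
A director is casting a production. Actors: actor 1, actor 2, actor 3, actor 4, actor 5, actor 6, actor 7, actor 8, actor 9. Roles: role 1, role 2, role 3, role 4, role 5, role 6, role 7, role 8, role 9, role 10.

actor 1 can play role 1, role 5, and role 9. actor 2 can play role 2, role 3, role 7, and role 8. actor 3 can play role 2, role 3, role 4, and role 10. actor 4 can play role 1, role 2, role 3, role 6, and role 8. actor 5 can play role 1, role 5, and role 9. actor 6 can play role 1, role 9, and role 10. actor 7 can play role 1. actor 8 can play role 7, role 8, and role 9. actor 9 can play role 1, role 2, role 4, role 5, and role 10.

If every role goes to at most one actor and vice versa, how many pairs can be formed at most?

For example, pair actor 1–role 5, actor 2–role 7, actor 3–role 3, actor 4–role 6, actor 5–role 9, actor 6–role 10, actor 7–role 1, actor 8–role 8, actor 9–role 2.
All 9 actors are matched, so no larger matching exists.

9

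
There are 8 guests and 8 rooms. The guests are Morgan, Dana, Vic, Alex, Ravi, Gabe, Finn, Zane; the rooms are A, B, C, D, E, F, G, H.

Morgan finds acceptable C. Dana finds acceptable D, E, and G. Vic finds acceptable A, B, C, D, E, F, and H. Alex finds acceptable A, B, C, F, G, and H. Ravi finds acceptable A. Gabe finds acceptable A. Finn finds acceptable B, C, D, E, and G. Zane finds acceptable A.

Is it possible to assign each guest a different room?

The set {Ravi, Gabe, Zane} has only 1 neighbour ({A}), so by Hall's theorem at most 6 of the 8 guests can be matched.
Hence no matching covers every guest.

No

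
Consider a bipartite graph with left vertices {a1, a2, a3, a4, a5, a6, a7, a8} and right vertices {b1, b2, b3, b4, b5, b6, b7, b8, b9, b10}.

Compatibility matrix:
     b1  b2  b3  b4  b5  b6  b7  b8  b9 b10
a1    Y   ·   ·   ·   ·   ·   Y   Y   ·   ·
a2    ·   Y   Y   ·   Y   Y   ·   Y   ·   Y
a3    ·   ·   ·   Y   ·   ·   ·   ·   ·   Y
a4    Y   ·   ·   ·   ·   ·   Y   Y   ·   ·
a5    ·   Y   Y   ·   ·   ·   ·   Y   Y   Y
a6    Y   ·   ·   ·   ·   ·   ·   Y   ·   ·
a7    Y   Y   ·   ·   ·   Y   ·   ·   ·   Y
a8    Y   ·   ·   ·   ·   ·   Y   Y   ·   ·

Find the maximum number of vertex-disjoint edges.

7

One maximum matching: a1-b1, a2-b5, a3-b4, a4-b7, a5-b2, a6-b8, a7-b6.
The set {a1, a4, a6, a8} has only 3 neighbours ({b1, b7, b8}), so by Hall's theorem at most 7 of the 8 left vertices can be matched.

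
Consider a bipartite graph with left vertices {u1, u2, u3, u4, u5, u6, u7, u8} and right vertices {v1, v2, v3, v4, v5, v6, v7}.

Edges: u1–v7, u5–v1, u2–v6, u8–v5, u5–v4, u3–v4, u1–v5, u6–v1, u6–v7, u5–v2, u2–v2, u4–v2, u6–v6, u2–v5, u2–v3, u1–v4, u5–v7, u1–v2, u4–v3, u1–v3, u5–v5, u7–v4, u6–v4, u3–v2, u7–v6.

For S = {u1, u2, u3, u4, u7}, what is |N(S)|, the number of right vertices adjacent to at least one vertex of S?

6

The union of neighbours of {u1, u2, u3, u4, u7} is {v2, v3, v4, v5, v6, v7}, which has 6 elements.
Since |N(S)| = 6 ≥ |S| = 5, Hall's condition holds for this subset.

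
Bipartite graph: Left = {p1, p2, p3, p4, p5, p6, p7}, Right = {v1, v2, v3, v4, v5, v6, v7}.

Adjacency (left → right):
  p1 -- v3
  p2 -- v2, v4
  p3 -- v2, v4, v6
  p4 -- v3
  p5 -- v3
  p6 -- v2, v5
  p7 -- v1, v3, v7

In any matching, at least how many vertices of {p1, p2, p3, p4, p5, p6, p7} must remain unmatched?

A valid assignment of size 5: p1–v3, p2–v4, p3–v6, p6–v2, p7–v7.
The set {p1, p4, p5} has only 1 neighbour ({v3}), so by Hall's theorem at most 5 of the 7 left vertices can be matched.
That matches 5 of the 7, leaving 2 unmatched; no matching can do better.

2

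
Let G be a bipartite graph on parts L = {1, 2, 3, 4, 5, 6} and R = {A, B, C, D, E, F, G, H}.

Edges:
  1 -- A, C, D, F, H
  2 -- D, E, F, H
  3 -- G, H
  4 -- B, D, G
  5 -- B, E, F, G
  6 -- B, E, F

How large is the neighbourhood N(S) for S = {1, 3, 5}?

8

The union of neighbours of {1, 3, 5} is {A, B, C, D, E, F, G, H}, which has 8 elements.
Since |N(S)| = 8 ≥ |S| = 3, Hall's condition holds for this subset.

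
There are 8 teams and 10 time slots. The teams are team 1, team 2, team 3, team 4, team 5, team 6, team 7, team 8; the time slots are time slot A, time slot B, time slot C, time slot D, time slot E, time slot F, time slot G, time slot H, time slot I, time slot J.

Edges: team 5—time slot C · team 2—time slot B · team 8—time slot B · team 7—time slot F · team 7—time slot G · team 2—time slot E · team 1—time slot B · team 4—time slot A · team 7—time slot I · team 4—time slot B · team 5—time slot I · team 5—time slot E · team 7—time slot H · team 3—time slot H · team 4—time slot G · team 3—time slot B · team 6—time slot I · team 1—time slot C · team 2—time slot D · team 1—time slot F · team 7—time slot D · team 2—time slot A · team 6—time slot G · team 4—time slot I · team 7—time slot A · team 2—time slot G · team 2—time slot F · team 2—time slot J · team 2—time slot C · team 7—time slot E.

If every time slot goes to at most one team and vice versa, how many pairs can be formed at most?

For example, pair team 1–time slot F, team 2–time slot J, team 3–time slot H, team 4–time slot G, team 5–time slot C, team 6–time slot I, team 7–time slot E, team 8–time slot B.
This saturates every team, so 8 is the maximum.

8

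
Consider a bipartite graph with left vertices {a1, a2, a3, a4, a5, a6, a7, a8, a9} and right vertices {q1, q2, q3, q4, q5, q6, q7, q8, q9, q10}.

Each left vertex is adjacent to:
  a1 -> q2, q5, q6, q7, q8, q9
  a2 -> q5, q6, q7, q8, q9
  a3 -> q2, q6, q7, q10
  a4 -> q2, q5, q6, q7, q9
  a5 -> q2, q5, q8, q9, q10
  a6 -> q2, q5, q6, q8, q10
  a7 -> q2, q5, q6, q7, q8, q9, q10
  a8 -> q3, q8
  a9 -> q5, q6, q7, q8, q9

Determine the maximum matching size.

For example, pair a1-q7, a2-q5, a3-q10, a4-q6, a5-q2, a6-q8, a7-q9, a8-q3.
The set {a1, a2, a3, a4, a5, a6, a7, a9} has only 7 neighbours ({q10, q2, q5, q6, q7, q8, q9}), so by Hall's theorem at most 8 of the 9 left vertices can be matched.

8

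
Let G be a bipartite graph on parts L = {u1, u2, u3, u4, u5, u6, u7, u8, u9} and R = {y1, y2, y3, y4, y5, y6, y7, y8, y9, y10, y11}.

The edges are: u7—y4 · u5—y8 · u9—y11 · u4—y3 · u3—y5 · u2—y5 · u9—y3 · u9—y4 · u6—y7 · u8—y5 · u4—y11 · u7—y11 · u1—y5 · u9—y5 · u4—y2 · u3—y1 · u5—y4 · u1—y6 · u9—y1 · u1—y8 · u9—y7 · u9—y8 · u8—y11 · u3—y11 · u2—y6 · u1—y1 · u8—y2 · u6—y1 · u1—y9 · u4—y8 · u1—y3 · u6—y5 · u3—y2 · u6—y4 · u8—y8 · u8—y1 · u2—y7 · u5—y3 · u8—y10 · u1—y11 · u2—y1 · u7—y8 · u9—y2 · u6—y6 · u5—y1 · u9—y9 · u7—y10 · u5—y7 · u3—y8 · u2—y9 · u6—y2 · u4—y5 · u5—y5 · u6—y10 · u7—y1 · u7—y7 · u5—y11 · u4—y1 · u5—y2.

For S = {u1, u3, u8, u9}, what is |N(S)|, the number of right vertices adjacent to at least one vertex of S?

11

The union of neighbours of {u1, u3, u8, u9} is {y1, y2, y3, y4, y5, y6, y7, y8, y9, y10, y11}, which has 11 elements.
Since |N(S)| = 11 ≥ |S| = 4, Hall's condition holds for this subset.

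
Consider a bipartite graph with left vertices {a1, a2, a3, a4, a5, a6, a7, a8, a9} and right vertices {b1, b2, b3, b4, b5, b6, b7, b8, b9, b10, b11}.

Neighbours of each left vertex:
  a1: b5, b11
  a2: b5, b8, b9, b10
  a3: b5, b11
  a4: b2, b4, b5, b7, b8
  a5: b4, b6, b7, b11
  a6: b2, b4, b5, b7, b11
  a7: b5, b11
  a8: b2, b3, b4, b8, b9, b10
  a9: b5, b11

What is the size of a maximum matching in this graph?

7

One maximum matching: a1-b11, a2-b9, a3-b5, a4-b4, a5-b6, a6-b7, a8-b8.
The set {a1, a3, a7, a9} has only 2 neighbours ({b11, b5}), so by Hall's theorem at most 7 of the 9 left vertices can be matched.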